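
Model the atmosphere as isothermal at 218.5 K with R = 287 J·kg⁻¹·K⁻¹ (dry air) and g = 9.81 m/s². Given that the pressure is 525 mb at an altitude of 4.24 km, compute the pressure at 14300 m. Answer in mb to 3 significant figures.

P ≈ 109 mb

Scale height: H = RT/g = 287 × 218.5 / 9.81 = 6392.4 m.
Between two levels, P₂ = P₁ exp(−Δz/H) with Δz = z₂ − z₁.
Δz = 14300 − 4240.0 = 10060 m; Δz/H = 10060/6392.4 = 1.5737.
P₂ = 525 × exp(−1.5737) = 525 × 0.20728 = 108.82 mb.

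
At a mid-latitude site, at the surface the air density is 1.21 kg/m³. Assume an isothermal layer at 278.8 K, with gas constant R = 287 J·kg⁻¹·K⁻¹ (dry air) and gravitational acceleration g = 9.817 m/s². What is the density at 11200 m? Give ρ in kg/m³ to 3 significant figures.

ρ ≈ 0.306 kg/m³

Scale height: H = RT/g = 287 × 278.8 / 9.817 = 8150.7 m.
In an isothermal atmosphere, density decays like pressure: ρ = ρ₀ exp(−z/H).
z/H = 11200/8150.7 = 1.3741; exp(−1.3741) = 0.25307.
ρ = 1.21 × 0.25307 = 0.30621 kg/m³.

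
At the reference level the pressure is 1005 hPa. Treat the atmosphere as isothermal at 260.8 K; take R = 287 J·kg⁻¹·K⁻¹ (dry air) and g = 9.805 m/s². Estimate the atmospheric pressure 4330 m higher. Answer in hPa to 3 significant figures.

P ≈ 570 hPa

Scale height: H = RT/g = 287 × 260.8 / 9.805 = 7633.8 m.
Barometric formula: P = P₀ exp(−z/H).
z/H = 4330.0/7633.8 = 0.56721; exp(−0.56721) = 0.56711.
P = 1005 × 0.56711 = 569.95 hPa.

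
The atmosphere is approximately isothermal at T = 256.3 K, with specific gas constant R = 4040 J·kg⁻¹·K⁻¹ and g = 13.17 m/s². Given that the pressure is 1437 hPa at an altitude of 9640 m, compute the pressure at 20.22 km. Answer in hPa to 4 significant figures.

Scale height: H = RT/g = 4040 × 256.3 / 13.17 = 78622 m.
Between two levels, P₂ = P₁ exp(−Δz/H) with Δz = z₂ − z₁.
Δz = 20220 − 9640.0 = 10580 m; Δz/H = 10580/78622 = 0.13457.
P₂ = 1437 × exp(−0.13457) = 1437 × 0.87409 = 1256.1 hPa.

P ≈ 1256 hPa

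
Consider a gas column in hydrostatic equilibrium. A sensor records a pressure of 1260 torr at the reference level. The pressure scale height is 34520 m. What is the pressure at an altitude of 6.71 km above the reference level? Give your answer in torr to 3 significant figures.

Barometric formula: P = P₀ exp(−z/H).
z/H = 6710.0/34520 = 0.19438; exp(−0.19438) = 0.82334.
P = 1260 × 0.82334 = 1037.4 torr.

P ≈ 1040 torr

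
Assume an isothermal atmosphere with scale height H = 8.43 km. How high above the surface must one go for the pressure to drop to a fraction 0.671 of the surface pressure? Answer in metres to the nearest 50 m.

Set P/P₀ = exp(−z/H) = 0.671, so z = −H ln(0.671).
−ln(0.671) = 0.39899; z = 8430.0 × 0.39899 = 3363.5 m.

z ≈ 3350 m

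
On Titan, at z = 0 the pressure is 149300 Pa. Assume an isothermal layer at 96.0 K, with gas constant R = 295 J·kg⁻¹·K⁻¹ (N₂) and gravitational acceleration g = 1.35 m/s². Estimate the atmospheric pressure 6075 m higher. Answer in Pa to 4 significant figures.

Scale height: H = RT/g = 295 × 96.0 / 1.35 = 20978 m.
Barometric formula: P = P₀ exp(−z/H).
z/H = 6075.0/20978 = 0.28959; exp(−0.28959) = 0.74857.
P = 149300 × 0.74857 = 111760 Pa.

P ≈ 111800 Pa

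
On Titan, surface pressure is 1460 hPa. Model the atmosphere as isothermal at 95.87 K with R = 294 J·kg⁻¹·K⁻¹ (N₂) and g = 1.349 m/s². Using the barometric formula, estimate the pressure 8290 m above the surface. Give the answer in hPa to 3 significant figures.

P ≈ 982 hPa

Scale height: H = RT/g = 294 × 95.87 / 1.349 = 20894 m.
Barometric formula: P = P₀ exp(−z/H).
z/H = 8290.0/20894 = 0.39676; exp(−0.39676) = 0.67250.
P = 1460 × 0.67250 = 981.85 hPa.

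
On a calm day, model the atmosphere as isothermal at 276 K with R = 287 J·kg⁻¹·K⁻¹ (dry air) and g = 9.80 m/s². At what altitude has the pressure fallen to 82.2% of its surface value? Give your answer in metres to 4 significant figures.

z ≈ 1584 m

Scale height: H = RT/g = 287 × 276 / 9.80 = 8082.9 m.
Set P/P₀ = exp(−z/H) = 0.822, so z = −H ln(0.822).
−ln(0.822) = 0.19601; z = 8082.9 × 0.19601 = 1584.3 m.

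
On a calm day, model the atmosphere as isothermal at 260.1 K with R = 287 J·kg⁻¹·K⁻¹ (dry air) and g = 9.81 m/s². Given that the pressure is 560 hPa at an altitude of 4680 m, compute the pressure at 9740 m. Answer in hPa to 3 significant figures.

Scale height: H = RT/g = 287 × 260.1 / 9.81 = 7609.4 m.
Between two levels, P₂ = P₁ exp(−Δz/H) with Δz = z₂ − z₁.
Δz = 9740.0 − 4680.0 = 5060.0 m; Δz/H = 5060.0/7609.4 = 0.66497.
P₂ = 560 × exp(−0.66497) = 560 × 0.51429 = 288.00 hPa.

P ≈ 288 hPa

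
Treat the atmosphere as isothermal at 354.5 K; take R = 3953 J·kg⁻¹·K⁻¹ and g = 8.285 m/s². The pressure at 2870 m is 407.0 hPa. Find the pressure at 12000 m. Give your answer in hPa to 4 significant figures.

Scale height: H = RT/g = 3953 × 354.5 / 8.285 = 169140 m.
Between two levels, P₂ = P₁ exp(−Δz/H) with Δz = z₂ − z₁.
Δz = 12000 − 2870.0 = 9130.0 m; Δz/H = 9130.0/169140 = 0.053979.
P₂ = 407.0 × exp(−0.053979) = 407.0 × 0.94745 = 385.61 hPa.

P ≈ 385.6 hPa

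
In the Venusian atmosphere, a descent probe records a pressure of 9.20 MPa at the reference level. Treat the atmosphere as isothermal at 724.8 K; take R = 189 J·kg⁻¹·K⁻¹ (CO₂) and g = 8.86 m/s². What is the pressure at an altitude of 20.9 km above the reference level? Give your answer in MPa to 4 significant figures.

P ≈ 2.381 MPa

Scale height: H = RT/g = 189 × 724.8 / 8.86 = 15461 m.
Barometric formula: P = P₀ exp(−z/H).
z/H = 20900/15461 = 1.3518; exp(−1.3518) = 0.25877.
P = 9.20 × 0.25877 = 2.3807 MPa.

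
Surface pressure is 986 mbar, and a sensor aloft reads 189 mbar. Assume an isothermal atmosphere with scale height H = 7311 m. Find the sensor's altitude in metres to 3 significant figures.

Invert the barometric formula: z = H ln(P₀/P).
P₀/P = 986/189 = 5.2169; ln(5.2169) = 1.6519.
z = 7311.0 × 1.6519 = 12077 m.

z ≈ 12100 m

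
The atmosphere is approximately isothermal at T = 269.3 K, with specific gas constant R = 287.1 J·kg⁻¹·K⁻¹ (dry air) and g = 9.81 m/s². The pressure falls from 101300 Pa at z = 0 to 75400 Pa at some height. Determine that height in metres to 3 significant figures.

Scale height: H = RT/g = 287.1 × 269.3 / 9.81 = 7881.3 m.
Invert the barometric formula: z = H ln(P₀/P).
P₀/P = 101300/75400 = 1.3435; ln(1.3435) = 0.29528.
z = 7881.3 × 0.29528 = 2327.2 m.

z ≈ 2330 m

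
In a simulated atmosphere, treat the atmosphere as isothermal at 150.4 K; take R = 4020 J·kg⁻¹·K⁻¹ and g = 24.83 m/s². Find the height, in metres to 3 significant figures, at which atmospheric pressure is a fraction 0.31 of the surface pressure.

z ≈ 28500 m

Scale height: H = RT/g = 4020 × 150.4 / 24.83 = 24350 m.
Set P/P₀ = exp(−z/H) = 0.31, so z = −H ln(0.31).
−ln(0.31) = 1.1712; z = 24350 × 1.1712 = 28519 m.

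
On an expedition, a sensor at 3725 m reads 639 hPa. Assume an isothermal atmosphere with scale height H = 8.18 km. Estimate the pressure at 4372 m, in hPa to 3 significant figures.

P ≈ 590 hPa

Between two levels, P₂ = P₁ exp(−Δz/H) with Δz = z₂ − z₁.
Δz = 4372.0 − 3725.0 = 647.00 m; Δz/H = 647.00/8180.0 = 0.079095.
P₂ = 639 × exp(−0.079095) = 639 × 0.92395 = 590.40 hPa.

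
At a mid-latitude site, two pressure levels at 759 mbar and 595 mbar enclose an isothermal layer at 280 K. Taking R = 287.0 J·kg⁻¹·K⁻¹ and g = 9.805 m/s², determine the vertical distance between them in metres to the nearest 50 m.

Δz ≈ 2000 m

Hypsometric equation: Δz = (R T̄/g) ln(P₁/P₂).
R T̄/g = 287.0 × 280 / 9.805 = 8195.8 m.
ln(759/595) = ln(1.2756) = 0.24342.
Δz = 8195.8 × 0.24342 = 1995.0 m.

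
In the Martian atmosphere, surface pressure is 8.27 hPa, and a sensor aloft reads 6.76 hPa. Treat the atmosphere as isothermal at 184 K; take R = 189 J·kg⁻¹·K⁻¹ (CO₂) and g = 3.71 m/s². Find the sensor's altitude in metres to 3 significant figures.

Scale height: H = RT/g = 189 × 184 / 3.71 = 9373.6 m.
Invert the barometric formula: z = H ln(P₀/P).
P₀/P = 8.27/6.76 = 1.2234; ln(1.2234) = 0.20163.
z = 9373.6 × 0.20163 = 1890.0 m.

z ≈ 1890 m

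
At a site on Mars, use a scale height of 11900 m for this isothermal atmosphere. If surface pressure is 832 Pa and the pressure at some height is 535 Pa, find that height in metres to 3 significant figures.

z ≈ 5250 m

Invert the barometric formula: z = H ln(P₀/P).
P₀/P = 832/535 = 1.5551; ln(1.5551) = 0.44154.
z = 11900 × 0.44154 = 5254.3 m.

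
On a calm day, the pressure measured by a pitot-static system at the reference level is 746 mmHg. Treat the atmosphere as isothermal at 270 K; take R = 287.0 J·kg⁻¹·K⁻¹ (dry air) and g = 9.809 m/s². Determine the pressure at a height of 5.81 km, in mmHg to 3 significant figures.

Scale height: H = RT/g = 287.0 × 270 / 9.809 = 7899.9 m.
Barometric formula: P = P₀ exp(−z/H).
z/H = 5810.0/7899.9 = 0.73545; exp(−0.73545) = 0.47929.
P = 746 × 0.47929 = 357.55 mmHg.

P ≈ 358 mmHg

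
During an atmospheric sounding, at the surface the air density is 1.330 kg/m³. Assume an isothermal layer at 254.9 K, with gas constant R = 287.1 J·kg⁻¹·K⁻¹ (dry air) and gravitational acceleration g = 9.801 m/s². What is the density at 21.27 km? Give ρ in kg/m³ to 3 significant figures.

Scale height: H = RT/g = 287.1 × 254.9 / 9.801 = 7466.8 m.
In an isothermal atmosphere, density decays like pressure: ρ = ρ₀ exp(−z/H).
z/H = 21270/7466.8 = 2.8486; exp(−2.8486) = 0.057925.
ρ = 1.330 × 0.057925 = 0.077040 kg/m³.

ρ ≈ 0.0770 kg/m³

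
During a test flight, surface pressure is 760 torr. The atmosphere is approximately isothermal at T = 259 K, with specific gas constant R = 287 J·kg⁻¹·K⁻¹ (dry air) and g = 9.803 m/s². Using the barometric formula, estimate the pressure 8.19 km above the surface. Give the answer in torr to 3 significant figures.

Scale height: H = RT/g = 287 × 259 / 9.803 = 7582.7 m.
Barometric formula: P = P₀ exp(−z/H).
z/H = 8190.0/7582.7 = 1.0801; exp(−1.0801) = 0.33956.
P = 760 × 0.33956 = 258.07 torr.

P ≈ 258 torr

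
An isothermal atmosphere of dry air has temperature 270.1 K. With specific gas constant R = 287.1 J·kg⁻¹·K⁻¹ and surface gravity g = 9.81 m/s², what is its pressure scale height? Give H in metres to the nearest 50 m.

The scale height of an isothermal atmosphere is H = RT/g.
H = 287.1 × 270.1 / 9.81 = 77546/9.81 = 7904.8 m.

H ≈ 7900 m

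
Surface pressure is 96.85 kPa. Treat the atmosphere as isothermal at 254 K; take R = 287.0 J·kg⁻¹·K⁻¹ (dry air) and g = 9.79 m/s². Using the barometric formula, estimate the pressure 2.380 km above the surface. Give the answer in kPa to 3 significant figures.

Scale height: H = RT/g = 287.0 × 254 / 9.79 = 7446.2 m.
Barometric formula: P = P₀ exp(−z/H).
z/H = 2380.0/7446.2 = 0.31963; exp(−0.31963) = 0.72642.
P = 96.85 × 0.72642 = 70.354 kPa.

P ≈ 70.4 kPa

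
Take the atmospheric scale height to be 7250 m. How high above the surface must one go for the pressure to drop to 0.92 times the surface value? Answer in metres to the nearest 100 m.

Set P/P₀ = exp(−z/H) = 0.92, so z = −H ln(0.92).
−ln(0.92) = 0.083382; z = 7250.0 × 0.083382 = 604.52 m.

z ≈ 600 m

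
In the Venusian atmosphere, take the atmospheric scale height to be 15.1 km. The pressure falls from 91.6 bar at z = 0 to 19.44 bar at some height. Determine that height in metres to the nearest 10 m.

z ≈ 23410 m

Invert the barometric formula: z = H ln(P₀/P).
P₀/P = 91.6/19.44 = 4.7119; ln(4.7119) = 1.5501.
z = 15100 × 1.5501 = 23407 m.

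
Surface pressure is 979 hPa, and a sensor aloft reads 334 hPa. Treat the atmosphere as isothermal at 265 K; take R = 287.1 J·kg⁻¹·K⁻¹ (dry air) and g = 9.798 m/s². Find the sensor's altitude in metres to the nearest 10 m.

Scale height: H = RT/g = 287.1 × 265 / 9.798 = 7765.0 m.
Invert the barometric formula: z = H ln(P₀/P).
P₀/P = 979/334 = 2.9311; ln(2.9311) = 1.0754.
z = 7765.0 × 1.0754 = 8350.5 m.

z ≈ 8350 m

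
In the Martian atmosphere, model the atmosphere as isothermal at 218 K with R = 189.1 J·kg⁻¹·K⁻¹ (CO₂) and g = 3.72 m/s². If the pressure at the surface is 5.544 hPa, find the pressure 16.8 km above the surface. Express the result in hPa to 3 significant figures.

Scale height: H = RT/g = 189.1 × 218 / 3.72 = 11082 m.
Barometric formula: P = P₀ exp(−z/H).
z/H = 16800/11082 = 1.5160; exp(−1.5160) = 0.21959.
P = 5.544 × 0.21959 = 1.2174 hPa.

P ≈ 1.22 hPa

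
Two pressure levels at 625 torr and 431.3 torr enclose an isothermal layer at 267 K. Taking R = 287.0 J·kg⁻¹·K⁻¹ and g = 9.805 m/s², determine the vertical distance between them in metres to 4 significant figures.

Hypsometric equation: Δz = (R T̄/g) ln(P₁/P₂).
R T̄/g = 287.0 × 267 / 9.805 = 7815.3 m.
ln(625/431.3) = ln(1.4491) = 0.37094.
Δz = 7815.3 × 0.37094 = 2899.0 m.

Δz ≈ 2899 m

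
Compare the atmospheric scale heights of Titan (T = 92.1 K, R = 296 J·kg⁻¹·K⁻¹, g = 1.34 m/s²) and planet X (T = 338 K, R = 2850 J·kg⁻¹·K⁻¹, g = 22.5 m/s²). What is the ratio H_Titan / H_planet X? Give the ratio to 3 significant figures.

H_Titan/H_planet X ≈ 0.475

H = RT/g for each body.
H_Titan = 296 × 92.1 / 1.34 = 20344 m.
H_planet X = 2850 × 338 / 22.5 = 42813 m.
H_Titan/H_planet X = 20344/42813 = 0.47518.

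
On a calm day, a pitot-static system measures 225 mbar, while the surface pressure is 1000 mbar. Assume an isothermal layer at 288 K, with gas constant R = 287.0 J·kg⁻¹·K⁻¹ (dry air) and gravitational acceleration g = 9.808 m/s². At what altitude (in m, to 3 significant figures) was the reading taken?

Scale height: H = RT/g = 287.0 × 288 / 9.808 = 8427.4 m.
Invert the barometric formula: z = H ln(P₀/P).
P₀/P = 1000/225 = 4.4444; ln(4.4444) = 1.4916.
z = 8427.4 × 1.4916 = 12570 m.

z ≈ 12600 m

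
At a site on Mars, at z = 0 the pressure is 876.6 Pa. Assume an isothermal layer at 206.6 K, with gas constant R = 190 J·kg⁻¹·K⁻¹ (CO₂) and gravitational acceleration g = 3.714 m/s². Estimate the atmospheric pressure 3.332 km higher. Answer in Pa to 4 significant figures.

P ≈ 639.6 Pa

Scale height: H = RT/g = 190 × 206.6 / 3.714 = 10569 m.
Barometric formula: P = P₀ exp(−z/H).
z/H = 3332.0/10569 = 0.31526; exp(−0.31526) = 0.72960.
P = 876.6 × 0.72960 = 639.57 Pa.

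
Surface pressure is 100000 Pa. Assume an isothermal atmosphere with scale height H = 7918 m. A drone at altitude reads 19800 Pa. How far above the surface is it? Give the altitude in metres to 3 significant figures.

Invert the barometric formula: z = H ln(P₀/P).
P₀/P = 100000/19800 = 5.0505; ln(5.0505) = 1.6195.
z = 7918.0 × 1.6195 = 12823 m.

z ≈ 12800 m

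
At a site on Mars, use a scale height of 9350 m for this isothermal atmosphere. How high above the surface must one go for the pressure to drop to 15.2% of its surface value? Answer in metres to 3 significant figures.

Set P/P₀ = exp(−z/H) = 0.152, so z = −H ln(0.152).
−ln(0.152) = 1.8839; z = 9350.0 × 1.8839 = 17614 m.

z ≈ 17600 m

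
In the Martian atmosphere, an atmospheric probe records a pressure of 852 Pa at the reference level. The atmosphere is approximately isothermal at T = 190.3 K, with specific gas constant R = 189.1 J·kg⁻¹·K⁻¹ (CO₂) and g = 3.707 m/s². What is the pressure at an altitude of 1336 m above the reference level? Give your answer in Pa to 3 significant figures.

Scale height: H = RT/g = 189.1 × 190.3 / 3.707 = 9707.5 m.
Barometric formula: P = P₀ exp(−z/H).
z/H = 1336.0/9707.5 = 0.13763; exp(−0.13763) = 0.87142.
P = 852 × 0.87142 = 742.45 Pa.

P ≈ 742 Pa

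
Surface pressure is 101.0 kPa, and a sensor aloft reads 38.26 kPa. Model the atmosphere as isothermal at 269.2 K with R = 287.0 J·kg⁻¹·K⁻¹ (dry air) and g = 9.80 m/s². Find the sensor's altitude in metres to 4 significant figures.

Scale height: H = RT/g = 287.0 × 269.2 / 9.80 = 7883.7 m.
Invert the barometric formula: z = H ln(P₀/P).
P₀/P = 101.0/38.26 = 2.6398; ln(2.6398) = 0.97070.
z = 7883.7 × 0.97070 = 7652.7 m.

z ≈ 7653 m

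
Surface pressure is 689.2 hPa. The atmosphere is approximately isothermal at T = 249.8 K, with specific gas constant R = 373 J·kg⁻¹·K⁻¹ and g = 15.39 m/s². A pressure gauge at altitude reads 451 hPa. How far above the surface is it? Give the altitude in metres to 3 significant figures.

Scale height: H = RT/g = 373 × 249.8 / 15.39 = 6054.3 m.
Invert the barometric formula: z = H ln(P₀/P).
P₀/P = 689.2/451 = 1.5282; ln(1.5282) = 0.42409.
z = 6054.3 × 0.42409 = 2567.6 m.

z ≈ 2570 m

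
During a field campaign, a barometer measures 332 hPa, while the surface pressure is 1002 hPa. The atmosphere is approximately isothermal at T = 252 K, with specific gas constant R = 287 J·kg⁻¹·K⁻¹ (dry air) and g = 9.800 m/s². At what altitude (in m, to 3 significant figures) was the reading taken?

z ≈ 8150 m

Scale height: H = RT/g = 287 × 252 / 9.800 = 7380.0 m.
Invert the barometric formula: z = H ln(P₀/P).
P₀/P = 1002/332 = 3.0181; ln(3.0181) = 1.1046.
z = 7380.0 × 1.1046 = 8151.9 m.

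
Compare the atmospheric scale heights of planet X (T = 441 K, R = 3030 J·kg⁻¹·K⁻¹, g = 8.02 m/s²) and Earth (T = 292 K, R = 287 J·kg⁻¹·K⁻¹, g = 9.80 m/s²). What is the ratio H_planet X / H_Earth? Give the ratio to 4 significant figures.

H_planet X/H_Earth ≈ 19.48

H = RT/g for each body.
H_planet X = 3030 × 441 / 8.02 = 166610 m.
H_Earth = 287 × 292 / 9.80 = 8551.4 m.
H_planet X/H_Earth = 166610/8551.4 = 19.483.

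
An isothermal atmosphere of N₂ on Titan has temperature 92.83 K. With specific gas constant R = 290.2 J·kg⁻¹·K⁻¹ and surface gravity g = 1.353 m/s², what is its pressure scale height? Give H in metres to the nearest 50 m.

H ≈ 19900 m

The scale height of an isothermal atmosphere is H = RT/g.
H = 290.2 × 92.83 / 1.353 = 26939/1.353 = 19911 m.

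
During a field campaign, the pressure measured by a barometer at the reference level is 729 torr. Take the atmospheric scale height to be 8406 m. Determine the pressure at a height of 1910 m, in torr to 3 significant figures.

Barometric formula: P = P₀ exp(−z/H).
z/H = 1910.0/8406.0 = 0.22722; exp(−0.22722) = 0.79675.
P = 729 × 0.79675 = 580.83 torr.

P ≈ 581 torr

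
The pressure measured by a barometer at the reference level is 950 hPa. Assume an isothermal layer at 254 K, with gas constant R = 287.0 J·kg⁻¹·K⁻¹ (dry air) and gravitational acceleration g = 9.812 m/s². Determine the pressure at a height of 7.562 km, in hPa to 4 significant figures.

Scale height: H = RT/g = 287.0 × 254 / 9.812 = 7429.5 m.
Barometric formula: P = P₀ exp(−z/H).
z/H = 7562.0/7429.5 = 1.0178; exp(−1.0178) = 0.36139.
P = 950 × 0.36139 = 343.32 hPa.

P ≈ 343.3 hPa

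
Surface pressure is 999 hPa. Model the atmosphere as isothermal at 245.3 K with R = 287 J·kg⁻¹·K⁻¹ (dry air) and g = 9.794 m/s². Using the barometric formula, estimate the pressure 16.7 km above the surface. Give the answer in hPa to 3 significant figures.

P ≈ 97.9 hPa

Scale height: H = RT/g = 287 × 245.3 / 9.794 = 7188.2 m.
Barometric formula: P = P₀ exp(−z/H).
z/H = 16700/7188.2 = 2.3233; exp(−2.3233) = 0.097950.
P = 999 × 0.097950 = 97.852 hPa.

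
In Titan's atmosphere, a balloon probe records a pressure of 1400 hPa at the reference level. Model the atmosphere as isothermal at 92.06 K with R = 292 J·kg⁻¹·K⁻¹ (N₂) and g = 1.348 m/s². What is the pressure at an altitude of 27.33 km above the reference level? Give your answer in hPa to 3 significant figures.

P ≈ 356 hPa

Scale height: H = RT/g = 292 × 92.06 / 1.348 = 19942 m.
Barometric formula: P = P₀ exp(−z/H).
z/H = 27330/19942 = 1.3705; exp(−1.3705) = 0.25398.
P = 1400 × 0.25398 = 355.57 hPa.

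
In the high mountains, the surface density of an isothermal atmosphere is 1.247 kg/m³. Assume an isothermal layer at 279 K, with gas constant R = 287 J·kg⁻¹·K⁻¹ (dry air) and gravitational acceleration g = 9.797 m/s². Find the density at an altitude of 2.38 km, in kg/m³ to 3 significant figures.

Scale height: H = RT/g = 287 × 279 / 9.797 = 8173.2 m.
In an isothermal atmosphere, density decays like pressure: ρ = ρ₀ exp(−z/H).
z/H = 2380.0/8173.2 = 0.29120; exp(−0.29120) = 0.74737.
ρ = 1.247 × 0.74737 = 0.93197 kg/m³.

ρ ≈ 0.932 kg/m³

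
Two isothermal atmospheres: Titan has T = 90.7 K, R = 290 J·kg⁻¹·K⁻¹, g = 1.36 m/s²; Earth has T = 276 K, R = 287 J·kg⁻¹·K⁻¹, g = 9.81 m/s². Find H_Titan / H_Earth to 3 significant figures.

H = RT/g for each body.
H_Titan = 290 × 90.7 / 1.36 = 19340 m.
H_Earth = 287 × 276 / 9.81 = 8074.6 m.
H_Titan/H_Earth = 19340/8074.6 = 2.3952.

H_Titan/H_Earth ≈ 2.40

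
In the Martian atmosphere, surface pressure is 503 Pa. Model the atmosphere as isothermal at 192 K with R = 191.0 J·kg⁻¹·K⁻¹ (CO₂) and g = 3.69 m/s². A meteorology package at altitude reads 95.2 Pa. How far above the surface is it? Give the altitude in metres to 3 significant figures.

Scale height: H = RT/g = 191.0 × 192 / 3.69 = 9938.2 m.
Invert the barometric formula: z = H ln(P₀/P).
P₀/P = 503/95.2 = 5.2836; ln(5.2836) = 1.6646.
z = 9938.2 × 1.6646 = 16543 m.

z ≈ 16500 m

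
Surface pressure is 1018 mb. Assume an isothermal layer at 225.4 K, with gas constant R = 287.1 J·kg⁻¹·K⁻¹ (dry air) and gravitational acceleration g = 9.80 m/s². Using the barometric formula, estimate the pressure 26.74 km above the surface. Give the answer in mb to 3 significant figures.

P ≈ 17.7 mb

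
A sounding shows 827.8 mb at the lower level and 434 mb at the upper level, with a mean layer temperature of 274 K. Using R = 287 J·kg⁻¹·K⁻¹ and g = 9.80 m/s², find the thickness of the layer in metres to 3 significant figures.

Δz ≈ 5180 m

Hypsometric equation: Δz = (R T̄/g) ln(P₁/P₂).
R T̄/g = 287 × 274 / 9.80 = 8024.3 m.
ln(827.8/434) = ln(1.9074) = 0.64574.
Δz = 8024.3 × 0.64574 = 5181.6 m.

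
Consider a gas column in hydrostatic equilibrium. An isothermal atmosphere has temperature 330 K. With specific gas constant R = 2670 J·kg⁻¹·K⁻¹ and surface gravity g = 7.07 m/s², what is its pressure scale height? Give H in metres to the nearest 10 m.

The scale height of an isothermal atmosphere is H = RT/g.
H = 2670 × 330 / 7.07 = 881100/7.07 = 124630 m.

H ≈ 124630 m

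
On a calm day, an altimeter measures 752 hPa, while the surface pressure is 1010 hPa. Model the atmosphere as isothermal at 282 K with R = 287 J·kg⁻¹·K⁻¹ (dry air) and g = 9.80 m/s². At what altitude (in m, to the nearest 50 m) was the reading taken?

z ≈ 2450 m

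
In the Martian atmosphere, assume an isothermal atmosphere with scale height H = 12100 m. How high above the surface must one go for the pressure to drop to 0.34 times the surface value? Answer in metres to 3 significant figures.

Set P/P₀ = exp(−z/H) = 0.34, so z = −H ln(0.34).
−ln(0.34) = 1.0788; z = 12100 × 1.0788 = 13053 m.

z ≈ 13100 m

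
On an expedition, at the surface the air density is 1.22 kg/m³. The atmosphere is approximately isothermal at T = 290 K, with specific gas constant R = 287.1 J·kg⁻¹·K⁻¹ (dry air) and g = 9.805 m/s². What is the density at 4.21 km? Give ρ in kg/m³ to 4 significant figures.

ρ ≈ 0.7431 kg/m³

Scale height: H = RT/g = 287.1 × 290 / 9.805 = 8491.5 m.
In an isothermal atmosphere, density decays like pressure: ρ = ρ₀ exp(−z/H).
z/H = 4210.0/8491.5 = 0.49579; exp(−0.49579) = 0.60909.
ρ = 1.22 × 0.60909 = 0.74309 kg/m³.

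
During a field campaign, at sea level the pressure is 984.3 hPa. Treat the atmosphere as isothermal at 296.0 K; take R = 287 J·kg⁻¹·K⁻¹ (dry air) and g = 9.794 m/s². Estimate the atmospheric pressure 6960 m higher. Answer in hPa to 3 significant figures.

P ≈ 441 hPa

Scale height: H = RT/g = 287 × 296.0 / 9.794 = 8673.9 m.
Barometric formula: P = P₀ exp(−z/H).
z/H = 6960.0/8673.9 = 0.80241; exp(−0.80241) = 0.44825.
P = 984.3 × 0.44825 = 441.21 hPa.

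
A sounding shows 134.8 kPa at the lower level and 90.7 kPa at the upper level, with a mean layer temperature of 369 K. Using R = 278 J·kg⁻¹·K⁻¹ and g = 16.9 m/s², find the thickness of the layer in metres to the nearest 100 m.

Δz ≈ 2400 m

Hypsometric equation: Δz = (R T̄/g) ln(P₁/P₂).
R T̄/g = 278 × 369 / 16.9 = 6069.9 m.
ln(134.8/90.7) = ln(1.4862) = 0.39622.
Δz = 6069.9 × 0.39622 = 2405.0 m.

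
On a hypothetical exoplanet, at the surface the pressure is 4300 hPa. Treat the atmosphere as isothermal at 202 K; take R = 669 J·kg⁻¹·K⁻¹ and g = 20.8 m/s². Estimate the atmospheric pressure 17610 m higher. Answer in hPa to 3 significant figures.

Scale height: H = RT/g = 669 × 202 / 20.8 = 6497.0 m.
Barometric formula: P = P₀ exp(−z/H).
z/H = 17610/6497.0 = 2.7105; exp(−2.7105) = 0.066504.
P = 4300 × 0.066504 = 285.97 hPa.

P ≈ 286 hPa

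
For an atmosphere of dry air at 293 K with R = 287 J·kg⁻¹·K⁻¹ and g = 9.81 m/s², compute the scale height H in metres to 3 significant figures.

The scale height of an isothermal atmosphere is H = RT/g.
H = 287 × 293 / 9.81 = 84091/9.81 = 8572.0 m.

H ≈ 8570 m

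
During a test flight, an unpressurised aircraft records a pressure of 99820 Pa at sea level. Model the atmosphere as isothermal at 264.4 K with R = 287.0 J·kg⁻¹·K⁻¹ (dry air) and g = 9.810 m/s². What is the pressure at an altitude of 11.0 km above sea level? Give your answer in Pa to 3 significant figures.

P ≈ 24100 Pa

Scale height: H = RT/g = 287.0 × 264.4 / 9.810 = 7735.2 m.
Barometric formula: P = P₀ exp(−z/H).
z/H = 11000/7735.2 = 1.4221; exp(−1.4221) = 0.24121.
P = 99820 × 0.24121 = 24078 Pa.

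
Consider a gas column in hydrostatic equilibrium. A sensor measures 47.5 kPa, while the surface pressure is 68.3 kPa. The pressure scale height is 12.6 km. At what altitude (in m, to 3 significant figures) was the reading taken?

z ≈ 4580 m

Invert the barometric formula: z = H ln(P₀/P).
P₀/P = 68.3/47.5 = 1.4379; ln(1.4379) = 0.36318.
z = 12600 × 0.36318 = 4576.1 m.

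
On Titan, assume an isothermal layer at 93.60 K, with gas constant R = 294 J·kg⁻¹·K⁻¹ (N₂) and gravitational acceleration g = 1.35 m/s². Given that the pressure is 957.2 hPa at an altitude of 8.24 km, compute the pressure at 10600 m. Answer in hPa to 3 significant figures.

P ≈ 853 hPa

Scale height: H = RT/g = 294 × 93.60 / 1.35 = 20384 m.
Between two levels, P₂ = P₁ exp(−Δz/H) with Δz = z₂ − z₁.
Δz = 10600 − 8240.0 = 2360.0 m; Δz/H = 2360.0/20384 = 0.11578.
P₂ = 957.2 × exp(−0.11578) = 957.2 × 0.89067 = 852.55 hPa.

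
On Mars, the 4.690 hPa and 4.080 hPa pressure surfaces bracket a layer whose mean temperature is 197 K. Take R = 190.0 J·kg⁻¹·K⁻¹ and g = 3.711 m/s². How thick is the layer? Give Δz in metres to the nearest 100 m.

Δz ≈ 1400 m

Hypsometric equation: Δz = (R T̄/g) ln(P₁/P₂).
R T̄/g = 190.0 × 197 / 3.711 = 10086 m.
ln(4.690/4.080) = ln(1.1495) = 0.13933.
Δz = 10086 × 0.13933 = 1405.3 m.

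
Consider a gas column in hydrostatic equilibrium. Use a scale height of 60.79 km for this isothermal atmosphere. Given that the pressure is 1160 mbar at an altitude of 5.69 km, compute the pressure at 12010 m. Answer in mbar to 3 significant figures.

P ≈ 1050 mbar

Between two levels, P₂ = P₁ exp(−Δz/H) with Δz = z₂ − z₁.
Δz = 12010 − 5690.0 = 6320.0 m; Δz/H = 6320.0/60790 = 0.10396.
P₂ = 1160 × exp(−0.10396) = 1160 × 0.90126 = 1045.5 mbar.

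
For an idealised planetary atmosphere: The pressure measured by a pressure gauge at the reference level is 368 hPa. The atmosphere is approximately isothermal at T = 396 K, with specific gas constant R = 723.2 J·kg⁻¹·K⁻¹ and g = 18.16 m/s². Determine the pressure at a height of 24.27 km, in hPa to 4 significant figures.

Scale height: H = RT/g = 723.2 × 396 / 18.16 = 15770 m.
Barometric formula: P = P₀ exp(−z/H).
z/H = 24270/15770 = 1.5390; exp(−1.5390) = 0.21460.
P = 368 × 0.21460 = 78.973 hPa.

P ≈ 78.97 hPa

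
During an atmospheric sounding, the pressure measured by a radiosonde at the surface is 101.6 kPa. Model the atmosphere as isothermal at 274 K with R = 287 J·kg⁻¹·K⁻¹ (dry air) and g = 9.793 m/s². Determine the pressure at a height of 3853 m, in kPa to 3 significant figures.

P ≈ 62.9 kPa

Scale height: H = RT/g = 287 × 274 / 9.793 = 8030.0 m.
Barometric formula: P = P₀ exp(−z/H).
z/H = 3853.0/8030.0 = 0.47983; exp(−0.47983) = 0.61889.
P = 101.6 × 0.61889 = 62.879 kPa.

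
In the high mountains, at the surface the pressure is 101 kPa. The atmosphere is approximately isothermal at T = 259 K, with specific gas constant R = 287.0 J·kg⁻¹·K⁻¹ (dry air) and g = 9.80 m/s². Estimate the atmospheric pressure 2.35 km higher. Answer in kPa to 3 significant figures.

Scale height: H = RT/g = 287.0 × 259 / 9.80 = 7585.0 m.
Barometric formula: P = P₀ exp(−z/H).
z/H = 2350.0/7585.0 = 0.30982; exp(−0.30982) = 0.73358.
P = 101 × 0.73358 = 74.092 kPa.

P ≈ 74.1 kPa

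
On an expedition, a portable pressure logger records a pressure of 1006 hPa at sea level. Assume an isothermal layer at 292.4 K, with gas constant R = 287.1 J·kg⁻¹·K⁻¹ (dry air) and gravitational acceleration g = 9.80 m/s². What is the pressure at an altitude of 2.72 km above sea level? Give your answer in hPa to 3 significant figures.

P ≈ 732 hPa

Scale height: H = RT/g = 287.1 × 292.4 / 9.80 = 8566.1 m.
Barometric formula: P = P₀ exp(−z/H).
z/H = 2720.0/8566.1 = 0.31753; exp(−0.31753) = 0.72794.
P = 1006 × 0.72794 = 732.31 hPa.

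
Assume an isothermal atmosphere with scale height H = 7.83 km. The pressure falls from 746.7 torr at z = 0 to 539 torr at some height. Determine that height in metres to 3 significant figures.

z ≈ 2550 m

Invert the barometric formula: z = H ln(P₀/P).
P₀/P = 746.7/539 = 1.3853; ln(1.3853) = 0.32592.
z = 7830.0 × 0.32592 = 2552.0 m.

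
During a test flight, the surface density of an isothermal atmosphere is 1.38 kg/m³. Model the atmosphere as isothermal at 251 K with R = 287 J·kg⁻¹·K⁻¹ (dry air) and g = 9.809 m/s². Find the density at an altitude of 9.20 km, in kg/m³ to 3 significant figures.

ρ ≈ 0.394 kg/m³

Scale height: H = RT/g = 287 × 251 / 9.809 = 7344.0 m.
In an isothermal atmosphere, density decays like pressure: ρ = ρ₀ exp(−z/H).
z/H = 9200.0/7344.0 = 1.2527; exp(−1.2527) = 0.28573.
ρ = 1.38 × 0.28573 = 0.39431 kg/m³.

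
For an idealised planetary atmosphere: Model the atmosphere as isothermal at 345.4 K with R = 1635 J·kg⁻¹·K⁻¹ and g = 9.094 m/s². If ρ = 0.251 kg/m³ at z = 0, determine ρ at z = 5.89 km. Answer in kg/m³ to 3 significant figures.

Scale height: H = RT/g = 1635 × 345.4 / 9.094 = 62099 m.
In an isothermal atmosphere, density decays like pressure: ρ = ρ₀ exp(−z/H).
z/H = 5890.0/62099 = 0.094849; exp(−0.094849) = 0.90951.
ρ = 0.251 × 0.90951 = 0.22829 kg/m³.

ρ ≈ 0.228 kg/m³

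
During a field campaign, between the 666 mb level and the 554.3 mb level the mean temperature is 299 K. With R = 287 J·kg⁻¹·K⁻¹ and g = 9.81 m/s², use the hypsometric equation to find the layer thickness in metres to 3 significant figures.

Δz ≈ 1610 m

Hypsometric equation: Δz = (R T̄/g) ln(P₁/P₂).
R T̄/g = 287 × 299 / 9.81 = 8747.5 m.
ln(666/554.3) = ln(1.2015) = 0.18357.
Δz = 8747.5 × 0.18357 = 1605.8 m.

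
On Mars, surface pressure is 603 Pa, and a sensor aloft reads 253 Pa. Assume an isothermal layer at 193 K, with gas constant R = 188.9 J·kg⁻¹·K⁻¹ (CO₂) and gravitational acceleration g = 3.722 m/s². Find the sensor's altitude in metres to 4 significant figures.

z ≈ 8507 m

Scale height: H = RT/g = 188.9 × 193 / 3.722 = 9795.2 m.
Invert the barometric formula: z = H ln(P₀/P).
P₀/P = 603/253 = 2.3834; ln(2.3834) = 0.86853.
z = 9795.2 × 0.86853 = 8507.4 m.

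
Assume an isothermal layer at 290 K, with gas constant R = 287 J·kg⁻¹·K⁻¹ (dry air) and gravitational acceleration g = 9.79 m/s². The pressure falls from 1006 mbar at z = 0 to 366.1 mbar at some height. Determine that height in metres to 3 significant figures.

z ≈ 8590 m

Scale height: H = RT/g = 287 × 290 / 9.79 = 8501.5 m.
Invert the barometric formula: z = H ln(P₀/P).
P₀/P = 1006/366.1 = 2.7479; ln(2.7479) = 1.0108.
z = 8501.5 × 1.0108 = 8593.3 m.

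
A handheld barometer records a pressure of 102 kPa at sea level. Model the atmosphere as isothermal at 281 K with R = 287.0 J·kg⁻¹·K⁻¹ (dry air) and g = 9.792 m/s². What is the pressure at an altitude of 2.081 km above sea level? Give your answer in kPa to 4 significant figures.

P ≈ 79.23 kPa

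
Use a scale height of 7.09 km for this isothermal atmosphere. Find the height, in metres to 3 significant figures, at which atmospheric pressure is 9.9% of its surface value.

z ≈ 16400 m

Set P/P₀ = exp(−z/H) = 0.099, so z = −H ln(0.099).
−ln(0.099) = 2.3126; z = 7090.0 × 2.3126 = 16396 m.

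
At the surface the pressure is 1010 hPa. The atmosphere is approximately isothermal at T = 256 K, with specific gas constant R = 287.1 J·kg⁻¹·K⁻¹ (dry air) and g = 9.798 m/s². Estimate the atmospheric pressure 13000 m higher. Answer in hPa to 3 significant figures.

Scale height: H = RT/g = 287.1 × 256 / 9.798 = 7501.3 m.
Barometric formula: P = P₀ exp(−z/H).
z/H = 13000/7501.3 = 1.7330; exp(−1.7330) = 0.17675.
P = 1010 × 0.17675 = 178.52 hPa.

P ≈ 179 hPa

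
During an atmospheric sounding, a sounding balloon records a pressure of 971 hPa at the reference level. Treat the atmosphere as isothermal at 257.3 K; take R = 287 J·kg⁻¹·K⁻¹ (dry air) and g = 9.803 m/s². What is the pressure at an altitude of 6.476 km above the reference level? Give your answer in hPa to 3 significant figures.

P ≈ 411 hPa

Scale height: H = RT/g = 287 × 257.3 / 9.803 = 7532.9 m.
Barometric formula: P = P₀ exp(−z/H).
z/H = 6476.0/7532.9 = 0.85970; exp(−0.85970) = 0.42329.
P = 971 × 0.42329 = 411.01 hPa.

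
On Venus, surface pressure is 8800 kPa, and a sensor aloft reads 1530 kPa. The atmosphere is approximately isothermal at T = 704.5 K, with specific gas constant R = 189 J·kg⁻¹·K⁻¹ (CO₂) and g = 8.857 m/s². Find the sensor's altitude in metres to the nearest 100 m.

z ≈ 26300 m

Scale height: H = RT/g = 189 × 704.5 / 8.857 = 15033 m.
Invert the barometric formula: z = H ln(P₀/P).
P₀/P = 8800/1530 = 5.7516; ln(5.7516) = 1.7495.
z = 15033 × 1.7495 = 26300 m.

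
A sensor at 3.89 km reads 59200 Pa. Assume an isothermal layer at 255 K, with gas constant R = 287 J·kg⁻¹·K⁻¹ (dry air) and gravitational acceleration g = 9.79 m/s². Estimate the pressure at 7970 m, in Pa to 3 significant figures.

P ≈ 34300 Pa

Scale height: H = RT/g = 287 × 255 / 9.79 = 7475.5 m.
Between two levels, P₂ = P₁ exp(−Δz/H) with Δz = z₂ − z₁.
Δz = 7970.0 − 3890.0 = 4080.0 m; Δz/H = 4080.0/7475.5 = 0.54578.
P₂ = 59200 × exp(−0.54578) = 59200 × 0.57939 = 34300 Pa.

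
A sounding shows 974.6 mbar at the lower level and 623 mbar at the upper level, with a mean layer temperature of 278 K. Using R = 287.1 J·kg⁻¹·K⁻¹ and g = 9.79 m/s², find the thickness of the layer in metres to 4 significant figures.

Hypsometric equation: Δz = (R T̄/g) ln(P₁/P₂).
R T̄/g = 287.1 × 278 / 9.79 = 8152.6 m.
ln(974.6/623) = ln(1.5644) = 0.44750.
Δz = 8152.6 × 0.44750 = 3648.3 m.

Δz ≈ 3648 m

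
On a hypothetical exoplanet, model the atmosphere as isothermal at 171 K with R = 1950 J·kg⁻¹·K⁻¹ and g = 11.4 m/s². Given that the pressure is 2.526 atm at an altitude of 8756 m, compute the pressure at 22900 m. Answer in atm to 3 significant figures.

P ≈ 1.56 atm

Scale height: H = RT/g = 1950 × 171 / 11.4 = 29250 m.
Between two levels, P₂ = P₁ exp(−Δz/H) with Δz = z₂ − z₁.
Δz = 22900 − 8756.0 = 14144 m; Δz/H = 14144/29250 = 0.48356.
P₂ = 2.526 × exp(−0.48356) = 2.526 × 0.61658 = 1.5575 atm.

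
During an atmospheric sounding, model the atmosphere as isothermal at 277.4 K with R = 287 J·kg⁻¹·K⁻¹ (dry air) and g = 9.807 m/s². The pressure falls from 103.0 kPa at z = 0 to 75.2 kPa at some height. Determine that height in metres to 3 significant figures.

Scale height: H = RT/g = 287 × 277.4 / 9.807 = 8118.1 m.
Invert the barometric formula: z = H ln(P₀/P).
P₀/P = 103.0/75.2 = 1.3697; ln(1.3697) = 0.31459.
z = 8118.1 × 0.31459 = 2553.9 m.

z ≈ 2550 m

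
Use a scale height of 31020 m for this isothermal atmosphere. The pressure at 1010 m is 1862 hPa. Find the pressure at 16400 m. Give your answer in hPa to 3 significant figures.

Between two levels, P₂ = P₁ exp(−Δz/H) with Δz = z₂ − z₁.
Δz = 16400 − 1010.0 = 15390 m; Δz/H = 15390/31020 = 0.49613.
P₂ = 1862 × exp(−0.49613) = 1862 × 0.60888 = 1133.7 hPa.

P ≈ 1130 hPa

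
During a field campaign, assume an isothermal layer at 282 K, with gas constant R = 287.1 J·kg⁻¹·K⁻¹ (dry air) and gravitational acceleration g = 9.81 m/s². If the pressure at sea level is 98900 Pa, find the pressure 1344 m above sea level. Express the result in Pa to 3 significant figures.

P ≈ 84000 Pa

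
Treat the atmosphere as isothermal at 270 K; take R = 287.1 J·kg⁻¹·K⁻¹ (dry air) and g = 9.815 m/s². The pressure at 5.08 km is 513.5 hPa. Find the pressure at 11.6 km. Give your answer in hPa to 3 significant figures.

Scale height: H = RT/g = 287.1 × 270 / 9.815 = 7897.8 m.
Between two levels, P₂ = P₁ exp(−Δz/H) with Δz = z₂ − z₁.
Δz = 11600 − 5080.0 = 6520.0 m; Δz/H = 6520.0/7897.8 = 0.82555.
P₂ = 513.5 × exp(−0.82555) = 513.5 × 0.43799 = 224.91 hPa.

P ≈ 225 hPa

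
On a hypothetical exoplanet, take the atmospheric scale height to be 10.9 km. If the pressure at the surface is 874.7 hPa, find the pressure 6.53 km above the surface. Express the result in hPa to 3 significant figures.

Barometric formula: P = P₀ exp(−z/H).
z/H = 6530.0/10900 = 0.59908; exp(−0.59908) = 0.54932.
P = 874.7 × 0.54932 = 480.49 hPa.

P ≈ 480 hPa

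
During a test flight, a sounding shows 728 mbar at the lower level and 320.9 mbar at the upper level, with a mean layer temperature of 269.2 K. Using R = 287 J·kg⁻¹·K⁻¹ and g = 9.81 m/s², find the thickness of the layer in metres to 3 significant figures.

Δz ≈ 6450 m

Hypsometric equation: Δz = (R T̄/g) ln(P₁/P₂).
R T̄/g = 287 × 269.2 / 9.81 = 7875.7 m.
ln(728/320.9) = ln(2.2686) = 0.81916.
Δz = 7875.7 × 0.81916 = 6451.5 m.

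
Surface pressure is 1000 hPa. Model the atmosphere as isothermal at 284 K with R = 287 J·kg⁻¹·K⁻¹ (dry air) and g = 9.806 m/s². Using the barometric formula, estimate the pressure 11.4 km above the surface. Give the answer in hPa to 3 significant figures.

P ≈ 254 hPa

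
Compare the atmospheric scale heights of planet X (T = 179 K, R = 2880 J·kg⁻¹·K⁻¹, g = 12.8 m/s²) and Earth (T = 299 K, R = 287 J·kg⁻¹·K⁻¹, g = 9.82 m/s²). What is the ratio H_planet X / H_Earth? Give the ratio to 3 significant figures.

H = RT/g for each body.
H_planet X = 2880 × 179 / 12.8 = 40275 m.
H_Earth = 287 × 299 / 9.82 = 8738.6 m.
H_planet X/H_Earth = 40275/8738.6 = 4.6089.

H_planet X/H_Earth ≈ 4.61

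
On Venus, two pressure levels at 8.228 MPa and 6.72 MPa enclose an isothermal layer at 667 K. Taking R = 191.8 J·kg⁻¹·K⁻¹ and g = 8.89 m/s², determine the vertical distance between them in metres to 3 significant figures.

Hypsometric equation: Δz = (R T̄/g) ln(P₁/P₂).
R T̄/g = 191.8 × 667 / 8.89 = 14390 m.
ln(8.228/6.72) = ln(1.2244) = 0.20245.
Δz = 14390 × 0.20245 = 2913.3 m.

Δz ≈ 2910 m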